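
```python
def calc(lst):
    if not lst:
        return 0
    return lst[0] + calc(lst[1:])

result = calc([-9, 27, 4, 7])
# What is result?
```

(-9) + 27 + 4 + 7 + 0 = 29

Answer: 29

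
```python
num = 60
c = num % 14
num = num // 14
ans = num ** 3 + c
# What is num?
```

Trace:
`num = 60` → num = 60
`c = num % 14` → c = 4
`num = num // 14` → num = 4
`ans = num ** 3 + c` → ans = 68
So num = 4

Answer: 4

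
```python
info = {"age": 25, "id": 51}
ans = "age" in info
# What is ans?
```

Trace:
`info = {"age": 25, "id": 51}` → info = {'age': 25, 'id': 51}
`ans = "age" in info` → ans = True
So ans = True

Answer: True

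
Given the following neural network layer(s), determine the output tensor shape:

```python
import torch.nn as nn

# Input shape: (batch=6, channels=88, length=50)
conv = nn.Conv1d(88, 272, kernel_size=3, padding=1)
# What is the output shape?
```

Input: (6, 88, 50) -> Output: (6, 272, 50)

Answer: (6, 272, 50)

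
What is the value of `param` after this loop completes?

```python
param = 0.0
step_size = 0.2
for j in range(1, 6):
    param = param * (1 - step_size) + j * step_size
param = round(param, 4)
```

Moving average with lr=0.2
`param` takes the values: 0.0 → 0.2 → 0.56 → 1.048 → 1.6384 → 2.31072 → 2.3107

Answer: 2.3107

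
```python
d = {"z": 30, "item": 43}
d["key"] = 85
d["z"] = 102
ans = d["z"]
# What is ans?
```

Trace:
`d = {"z": 30, "item": 43}` → d = {'z': 30, 'item': 43}
`d["key"] = 85` → d = {'z': 30, 'item': 43, 'key': 85}
`d["z"] = 102` → d = {'z': 102, 'item': 43, 'key': 85}
`ans = d["z"]` → ans = 102
So ans = 102

Answer: 102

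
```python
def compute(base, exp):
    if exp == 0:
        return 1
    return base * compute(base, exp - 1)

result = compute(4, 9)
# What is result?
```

compute(4, 9) = 4 * 4 * 4 * 4 * 4 * 4 * 4 * 4 * 4 = 262144

Answer: 262144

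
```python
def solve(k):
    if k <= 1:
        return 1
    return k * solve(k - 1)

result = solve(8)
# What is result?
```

solve(8) = 8 * 7 * 6 * 5 * 4 * 3 * 2 * 1 = 40320

Answer: 40320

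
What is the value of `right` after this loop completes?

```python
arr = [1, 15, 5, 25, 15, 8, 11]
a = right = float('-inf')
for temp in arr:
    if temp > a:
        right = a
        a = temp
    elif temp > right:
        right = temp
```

Second largest (with repeats) in [1, 15, 5, 25, 15, 8, 11]
`right` takes the values: -inf → 1 → 5 → 15

Answer: 15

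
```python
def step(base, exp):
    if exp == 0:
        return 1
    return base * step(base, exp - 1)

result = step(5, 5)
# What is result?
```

step(5, 5) = 5 * 5 * 5 * 5 * 5 = 3125

Answer: 3125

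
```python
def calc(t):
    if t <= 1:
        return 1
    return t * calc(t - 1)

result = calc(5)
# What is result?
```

calc(5) = 5 * 4 * 3 * 2 * 1 = 120

Answer: 120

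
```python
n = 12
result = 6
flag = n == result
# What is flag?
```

Trace:
`n = 12` → n = 12
`result = 6` → result = 6
`flag = n == result` → flag = False
So flag = False

Answer: False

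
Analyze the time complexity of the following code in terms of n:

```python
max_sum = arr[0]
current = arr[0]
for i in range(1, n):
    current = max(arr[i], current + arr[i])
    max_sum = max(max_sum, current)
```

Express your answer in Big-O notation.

This is Kadane's algorithm for maximum subarray. Time complexity: O(n).

Answer: O(n)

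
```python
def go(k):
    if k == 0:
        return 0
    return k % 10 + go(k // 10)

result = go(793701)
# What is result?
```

Sum of digits of 793701: 1 + 0 + 7 + 3 + 9 + 7 = 27

Answer: 27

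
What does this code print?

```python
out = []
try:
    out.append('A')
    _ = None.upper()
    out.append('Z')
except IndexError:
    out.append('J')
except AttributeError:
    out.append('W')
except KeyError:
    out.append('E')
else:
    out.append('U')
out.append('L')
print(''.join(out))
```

Execution trace: 'A' (try body) → 'W' (except AttributeError) → 'L' (after the try/except). Output: AWL

Answer: AWL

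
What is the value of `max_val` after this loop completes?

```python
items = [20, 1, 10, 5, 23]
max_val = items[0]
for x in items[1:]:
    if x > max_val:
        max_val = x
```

Maximum of [20, 1, 10, 5, 23]
`max_val` takes the values: 20 → 23

Answer: 23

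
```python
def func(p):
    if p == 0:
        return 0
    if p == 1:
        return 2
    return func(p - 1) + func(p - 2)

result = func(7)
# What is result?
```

Build up from base cases: func(0)=0, func(1)=2, func(2)=2, func(3)=4, func(4)=6, func(5)=10, func(6)=16, ..., func(7)=26

Answer: 26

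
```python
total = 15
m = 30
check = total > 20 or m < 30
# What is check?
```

Trace:
`total = 15` → total = 15
`m = 30` → m = 30
`check = total > 20 or m < 30` → check = False
So check = False

Answer: False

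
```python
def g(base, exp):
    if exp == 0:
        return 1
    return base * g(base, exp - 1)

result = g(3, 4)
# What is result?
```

g(3, 4) = 3 * 3 * 3 * 3 = 81

Answer: 81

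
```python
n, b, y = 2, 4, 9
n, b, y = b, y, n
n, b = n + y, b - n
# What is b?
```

Trace:
`n, b, y = 2, 4, 9` → n = 2; b = 4; y = 9
`n, b, y = b, y, n` → n = 4; b = 9; y = 2
`n, b = n + y, b - n` → n = 6; b = 5
So b = 5

Answer: 5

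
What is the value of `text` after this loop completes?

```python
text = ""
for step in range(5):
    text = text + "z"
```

Repeat 'z' 5 times
`text` takes the values: "" → "z" → "zz" → "zzz" → "zzzz" → "zzzzz"

Answer: "zzzzz"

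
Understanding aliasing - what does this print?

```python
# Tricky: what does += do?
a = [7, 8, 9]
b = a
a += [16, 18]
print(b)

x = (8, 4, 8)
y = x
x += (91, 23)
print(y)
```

Key concept: += behavior differs for mutable vs immutable.
Step by step:
`a = [7, 8, 9]` → a = [7, 8, 9]
`b = a` → b = [7, 8, 9] (same object as a)
`a += [16, 18]` → a = [7, 8, 9, 16, 18] (same object as b); b = [7, 8, 9, 16, 18] (same object as a)
`print(b)` → prints [7, 8, 9, 16, 18]
`x = (8, 4, 8)` → x = (8, 4, 8)
`y = x` → y = (8, 4, 8)
`x += (91, 23)` → x = (8, 4, 8, 91, 23)
`print(y)` → prints (8, 4, 8)

Answer:
[7, 8, 9, 16, 18]
(8, 4, 8)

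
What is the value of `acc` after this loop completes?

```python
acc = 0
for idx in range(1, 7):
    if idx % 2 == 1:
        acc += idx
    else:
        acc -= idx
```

Add odd, subtract even
`acc` takes the values: 0 → 1 → -1 → 2 → -2 → 3 → -3

Answer: -3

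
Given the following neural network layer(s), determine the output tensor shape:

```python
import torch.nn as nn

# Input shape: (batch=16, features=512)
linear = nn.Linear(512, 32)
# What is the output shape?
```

Input: (16, 512) -> Output: (16, 32)

Answer: (16, 32)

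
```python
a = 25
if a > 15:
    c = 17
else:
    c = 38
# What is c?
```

Trace:
`a = 25` → a = 25
`if a > 15: ...` → a > 15 is True → c = 17
So c = 17

Answer: 17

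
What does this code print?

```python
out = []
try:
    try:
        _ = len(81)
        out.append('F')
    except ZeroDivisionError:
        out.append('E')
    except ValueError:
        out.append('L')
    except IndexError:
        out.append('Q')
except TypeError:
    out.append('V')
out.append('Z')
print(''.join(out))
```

Execution trace: 'V' (outer except TypeError) → 'Z' (after the try/except). Output: VZ

Answer: VZ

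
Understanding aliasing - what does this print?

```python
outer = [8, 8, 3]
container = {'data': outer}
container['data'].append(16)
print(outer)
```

Key concept: dict holds reference to list.
Step by step:
`outer = [8, 8, 3]` → outer = [8, 8, 3]
`container = {'data': outer}` → container = {'data': [8, 8, 3]}
`container['data'].append(16)` → outer = [8, 8, 3, 16]; container = {'data': [8, 8, 3, 16]}
`print(outer)` → prints [8, 8, 3, 16]

Answer: [8, 8, 3, 16]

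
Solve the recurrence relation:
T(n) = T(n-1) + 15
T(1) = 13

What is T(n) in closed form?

Unrolling: T(n) = T(1) + 15·(n-1) = 13 + 15(n-1) = 15n - 2.

Answer: T(n) = 15n - 2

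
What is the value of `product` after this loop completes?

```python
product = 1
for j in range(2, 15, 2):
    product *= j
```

Product of even numbers 2 to 14
`product` takes the values: 1 → 2 → 8 → 48 → 384 → 3840 → 46080 → 645120

Answer: 645120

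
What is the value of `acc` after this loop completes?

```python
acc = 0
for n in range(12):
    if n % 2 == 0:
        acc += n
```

Sum of even numbers 0 to 11
`acc` takes the values: 0 → 2 → 6 → 12 → 20 → 30

Answer: 30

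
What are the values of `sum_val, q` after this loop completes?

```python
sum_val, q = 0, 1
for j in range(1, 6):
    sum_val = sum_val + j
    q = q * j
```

Sum and factorial of 1 to 5
`sum_val, q` takes the values: (0, 1) → (1, 1) → (3, 1) → (3, 2) → (6, 2) → (6, 6) → (10, 6) → (10, 24) → (15, 24) → (15, 120)

Answer: 15, 120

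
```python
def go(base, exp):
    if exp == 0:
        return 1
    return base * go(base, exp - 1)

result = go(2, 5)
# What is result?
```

go(2, 5) = 2 * 2 * 2 * 2 * 2 = 32

Answer: 32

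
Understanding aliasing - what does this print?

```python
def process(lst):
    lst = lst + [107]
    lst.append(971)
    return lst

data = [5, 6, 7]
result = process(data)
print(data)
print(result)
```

Key concept: rebinding parameter vs mutation.
Step by step:
`data = [5, 6, 7]` → data = [5, 6, 7]
`result = process(data)` → result = [5, 6, 7, 107, 971]
`print(data)` → prints [5, 6, 7]
`print(result)` → prints [5, 6, 7, 107, 971]

Answer:
[5, 6, 7]
[5, 6, 7, 107, 971]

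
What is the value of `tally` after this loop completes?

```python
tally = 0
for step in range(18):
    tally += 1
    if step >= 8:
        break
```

Loop breaks when step reaches 8, tally is 9
`tally` takes the values: 0 → 1 → 2 → 3 → 4 → 5 → 6 → 7 → 8 → 9

Answer: 9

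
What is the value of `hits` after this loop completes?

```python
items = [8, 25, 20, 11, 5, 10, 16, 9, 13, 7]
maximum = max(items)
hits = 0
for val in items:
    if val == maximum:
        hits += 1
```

Count of max value 25 in [8, 25, 20, 11, 5, 10, 16, 9, 13, 7]
`hits` takes the values: 0 → 1

Answer: 1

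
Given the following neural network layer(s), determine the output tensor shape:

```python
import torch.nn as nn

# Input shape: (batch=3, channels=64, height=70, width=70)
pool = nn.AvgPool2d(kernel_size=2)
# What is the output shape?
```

Input: (3, 64, 70, 70) -> Output: (3, 64, 35, 35)

Answer: (3, 64, 35, 35)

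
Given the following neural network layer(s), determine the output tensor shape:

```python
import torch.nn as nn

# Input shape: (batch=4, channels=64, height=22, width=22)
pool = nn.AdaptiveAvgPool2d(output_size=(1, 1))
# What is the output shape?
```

Input: (4, 64, 22, 22) -> Output: (4, 64, 1, 1)

Answer: (4, 64, 1, 1)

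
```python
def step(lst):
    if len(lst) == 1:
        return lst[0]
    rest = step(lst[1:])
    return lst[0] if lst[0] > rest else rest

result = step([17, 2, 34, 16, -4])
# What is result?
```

Recursive max over [17, 2, 34, 16, -4] = 34

Answer: 34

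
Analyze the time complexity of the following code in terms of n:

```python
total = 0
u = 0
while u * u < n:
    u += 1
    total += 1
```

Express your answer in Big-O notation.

Each loop level contributes: √n. Multiplying the contributions gives O(√n).

Answer: O(√n)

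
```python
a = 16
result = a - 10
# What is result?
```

Trace:
`a = 16` → a = 16
`result = a - 10` → result = 6
So result = 6

Answer: 6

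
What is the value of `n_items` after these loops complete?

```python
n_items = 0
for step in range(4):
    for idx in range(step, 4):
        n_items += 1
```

Upper triangle: 4 + 3 + ... + 1
`n_items` takes the values: 0 → 1 → 2 → 3 → 4 → 5 → 6 → 7 → 8 → 9 → 10

Answer: 10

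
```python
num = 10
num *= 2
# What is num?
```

Trace:
`num = 10` → num = 10
`num *= 2` → num = 20
So num = 20

Answer: 20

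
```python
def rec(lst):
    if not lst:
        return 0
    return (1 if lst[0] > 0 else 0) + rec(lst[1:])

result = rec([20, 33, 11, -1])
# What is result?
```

Count of positive elements in [20, 33, 11, -1] = 3

Answer: 3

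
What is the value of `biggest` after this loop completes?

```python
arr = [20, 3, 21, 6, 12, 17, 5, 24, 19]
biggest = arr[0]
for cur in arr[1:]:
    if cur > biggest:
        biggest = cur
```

Maximum of [20, 3, 21, 6, 12, 17, 5, 24, 19]
`biggest` takes the values: 20 → 21 → 24

Answer: 24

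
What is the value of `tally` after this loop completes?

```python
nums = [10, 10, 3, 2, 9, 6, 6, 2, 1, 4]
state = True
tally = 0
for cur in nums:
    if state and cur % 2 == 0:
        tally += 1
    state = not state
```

Count even values at even positions
`tally` takes the values: 0 → 1 → 2

Answer: 2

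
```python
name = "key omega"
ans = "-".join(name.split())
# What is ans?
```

Trace:
`name = "key omega"` → name = 'key omega'
`ans = "-".join(name.split())` → ans = 'key-omega'
So ans = 'key-omega'

Answer: 'key-omega'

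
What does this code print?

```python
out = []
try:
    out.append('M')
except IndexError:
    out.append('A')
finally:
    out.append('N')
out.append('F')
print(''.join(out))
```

Execution trace: 'M' (try body, no exception) → 'N' (finally) → 'F' (after the try/except). Output: MNF

Answer: MNF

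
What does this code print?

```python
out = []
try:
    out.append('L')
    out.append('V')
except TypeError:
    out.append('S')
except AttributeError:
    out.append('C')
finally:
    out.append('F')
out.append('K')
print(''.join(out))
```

Execution trace: 'L' (try body) → 'V' (try body, no exception) → 'F' (finally) → 'K' (after the try/except). Output: LVFK

Answer: LVFK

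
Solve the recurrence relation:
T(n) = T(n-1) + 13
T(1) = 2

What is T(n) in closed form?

Unrolling: T(n) = T(1) + 13·(n-1) = 2 + 13(n-1) = 13n - 11.

Answer: T(n) = 13n - 11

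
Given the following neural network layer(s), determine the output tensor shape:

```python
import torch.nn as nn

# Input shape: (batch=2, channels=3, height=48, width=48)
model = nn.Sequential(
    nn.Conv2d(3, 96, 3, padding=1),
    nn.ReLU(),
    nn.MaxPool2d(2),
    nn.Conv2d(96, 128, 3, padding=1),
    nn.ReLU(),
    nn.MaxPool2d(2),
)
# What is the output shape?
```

Input: (2, 3, 48, 48) -> after first Conv2d: (2, 96, 48, 48) -> after first MaxPool2d: (2, 96, 24, 24) -> after second Conv2d: (2, 128, 24, 24) -> Output: (2, 128, 12, 12)

Answer: (2, 128, 12, 12)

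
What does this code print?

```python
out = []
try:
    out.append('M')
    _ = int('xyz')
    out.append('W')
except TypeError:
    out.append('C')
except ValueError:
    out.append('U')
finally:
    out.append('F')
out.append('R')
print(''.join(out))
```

Execution trace: 'M' (try body) → 'U' (except ValueError) → 'F' (finally) → 'R' (after the try/except). Output: MUFR

Answer: MUFR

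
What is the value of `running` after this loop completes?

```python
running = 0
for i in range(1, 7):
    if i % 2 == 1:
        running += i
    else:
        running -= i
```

Add odd, subtract even
`running` takes the values: 0 → 1 → -1 → 2 → -2 → 3 → -3

Answer: -3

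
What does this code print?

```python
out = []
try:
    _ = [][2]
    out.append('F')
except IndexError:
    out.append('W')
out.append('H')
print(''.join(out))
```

Execution trace: 'W' (except IndexError) → 'H' (after the try/except). Output: WH

Answer: WH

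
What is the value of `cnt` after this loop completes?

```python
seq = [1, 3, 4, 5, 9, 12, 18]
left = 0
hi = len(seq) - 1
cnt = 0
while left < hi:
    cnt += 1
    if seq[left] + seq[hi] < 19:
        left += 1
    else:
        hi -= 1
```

Steps to find pair summing to 19
`cnt` takes the values: 0 → 1 → 2 → 3 → 4 → 5 → 6

Answer: 6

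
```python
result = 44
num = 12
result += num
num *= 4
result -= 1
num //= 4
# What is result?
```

Trace:
`result = 44` → result = 44
`num = 12` → num = 12
`result += num` → result = 56
`num *= 4` → num = 48
`result -= 1` → result = 55
`num //= 4` → num = 12
So result = 55

Answer: 55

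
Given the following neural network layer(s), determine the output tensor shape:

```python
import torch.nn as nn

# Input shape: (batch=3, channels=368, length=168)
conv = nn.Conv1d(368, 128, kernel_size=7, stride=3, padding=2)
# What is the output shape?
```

Input: (3, 368, 168) -> Output: (3, 128, 56)

Answer: (3, 128, 56)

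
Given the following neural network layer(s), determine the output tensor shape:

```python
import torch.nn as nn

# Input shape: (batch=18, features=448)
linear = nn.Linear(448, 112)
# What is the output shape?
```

Input: (18, 448) -> Output: (18, 112)

Answer: (18, 112)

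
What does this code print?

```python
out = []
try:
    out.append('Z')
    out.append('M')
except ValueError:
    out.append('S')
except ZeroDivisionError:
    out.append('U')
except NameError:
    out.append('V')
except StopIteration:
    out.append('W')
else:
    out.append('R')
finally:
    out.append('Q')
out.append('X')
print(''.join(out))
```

Execution trace: 'Z' (try body) → 'M' (try body, no exception) → 'R' (else) → 'Q' (finally) → 'X' (after the try/except). Output: ZMRQX

Answer: ZMRQX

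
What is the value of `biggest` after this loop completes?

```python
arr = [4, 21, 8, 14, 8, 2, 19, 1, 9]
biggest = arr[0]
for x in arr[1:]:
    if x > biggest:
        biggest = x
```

Maximum of [4, 21, 8, 14, 8, 2, 19, 1, 9]
`biggest` takes the values: 4 → 21

Answer: 21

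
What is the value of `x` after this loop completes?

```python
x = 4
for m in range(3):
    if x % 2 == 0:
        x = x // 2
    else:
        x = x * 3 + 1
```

Collatz-style transformation from 4
`x` takes the values: 4 → 2 → 1 → 4

Answer: 4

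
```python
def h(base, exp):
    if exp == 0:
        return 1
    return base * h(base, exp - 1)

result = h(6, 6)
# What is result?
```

h(6, 6) = 6 * 6 * 6 * 6 * 6 * 6 = 46656

Answer: 46656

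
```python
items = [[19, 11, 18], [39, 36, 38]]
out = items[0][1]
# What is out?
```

Trace:
`items = [[19, 11, 18], [39, 36, 38]]` → items = [[19, 11, 18], [39, 36, 38]]
`out = items[0][1]` → out = 11
So out = 11

Answer: 11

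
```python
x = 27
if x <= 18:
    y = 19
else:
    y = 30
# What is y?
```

Trace:
`x = 27` → x = 27
`if x <= 18: ...` → x <= 18 is False, take else branch → y = 30
So y = 30

Answer: 30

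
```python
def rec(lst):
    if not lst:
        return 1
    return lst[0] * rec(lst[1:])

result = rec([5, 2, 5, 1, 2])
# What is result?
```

Product over [5, 2, 5, 1, 2] = 5 * 2 * 5 * 1 * 2 = 100

Answer: 100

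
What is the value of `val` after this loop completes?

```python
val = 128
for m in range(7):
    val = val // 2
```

Halve 7 times: 128 // 2^7 = 1
`val` takes the values: 128 → 64 → 32 → 16 → 8 → 4 → 2 → 1

Answer: 1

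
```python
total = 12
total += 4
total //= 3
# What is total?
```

Trace:
`total = 12` → total = 12
`total += 4` → total = 16
`total //= 3` → total = 5
So total = 5

Answer: 5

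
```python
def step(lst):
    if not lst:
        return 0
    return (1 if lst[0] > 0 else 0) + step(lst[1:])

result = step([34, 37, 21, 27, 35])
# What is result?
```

Count of positive elements in [34, 37, 21, 27, 35] = 5

Answer: 5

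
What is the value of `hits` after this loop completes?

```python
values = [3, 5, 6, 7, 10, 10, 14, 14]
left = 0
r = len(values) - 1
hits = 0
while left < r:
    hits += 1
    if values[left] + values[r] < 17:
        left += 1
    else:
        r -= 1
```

Steps to find pair summing to 17
`hits` takes the values: 0 → 1 → 2 → 3 → 4 → 5 → 6 → 7

Answer: 7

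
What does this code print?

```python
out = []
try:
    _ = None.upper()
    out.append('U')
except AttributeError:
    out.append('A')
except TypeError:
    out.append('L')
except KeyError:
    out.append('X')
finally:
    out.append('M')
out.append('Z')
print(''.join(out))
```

Execution trace: 'A' (except AttributeError) → 'M' (finally) → 'Z' (after the try/except). Output: AMZ

Answer: AMZ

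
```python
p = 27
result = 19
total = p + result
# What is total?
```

Trace:
`p = 27` → p = 27
`result = 19` → result = 19
`total = p + result` → total = 46
So total = 46

Answer: 46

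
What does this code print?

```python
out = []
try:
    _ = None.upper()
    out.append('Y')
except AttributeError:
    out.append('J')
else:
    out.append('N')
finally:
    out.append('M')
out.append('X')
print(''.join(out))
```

Execution trace: 'J' (except AttributeError) → 'M' (finally) → 'X' (after the try/except). Output: JMX

Answer: JMX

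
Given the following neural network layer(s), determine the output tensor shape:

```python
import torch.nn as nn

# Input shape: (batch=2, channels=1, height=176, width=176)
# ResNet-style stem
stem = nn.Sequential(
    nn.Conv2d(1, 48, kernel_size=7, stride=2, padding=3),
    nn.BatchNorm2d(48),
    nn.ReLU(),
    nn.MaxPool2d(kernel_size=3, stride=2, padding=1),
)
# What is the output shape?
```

Input: (2, 1, 176, 176) -> after Conv2d 7x7 stride=2: (2, 48, 88, 88) -> Output: (2, 48, 44, 44)

Answer: (2, 48, 44, 44)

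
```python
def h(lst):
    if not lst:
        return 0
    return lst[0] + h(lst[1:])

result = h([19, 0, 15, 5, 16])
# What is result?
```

19 + 0 + 15 + 5 + 16 + 0 = 55

Answer: 55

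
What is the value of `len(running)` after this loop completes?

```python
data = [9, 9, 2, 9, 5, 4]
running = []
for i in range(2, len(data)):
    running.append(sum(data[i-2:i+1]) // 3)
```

Number of 3-element averages
`running` takes the values: [] → [6] → [6, 6] → [6, 6, 5] → [6, 6, 5, 6]
So `len(running)` = 4

Answer: 4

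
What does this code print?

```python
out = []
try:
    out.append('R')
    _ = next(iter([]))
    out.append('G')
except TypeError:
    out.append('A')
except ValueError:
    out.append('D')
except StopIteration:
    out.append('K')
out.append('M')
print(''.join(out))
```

Execution trace: 'R' (try body) → 'K' (except StopIteration) → 'M' (after the try/except). Output: RKM

Answer: RKM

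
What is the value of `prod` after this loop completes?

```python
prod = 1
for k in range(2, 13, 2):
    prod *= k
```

Product of even numbers 2 to 12
`prod` takes the values: 1 → 2 → 8 → 48 → 384 → 3840 → 46080

Answer: 46080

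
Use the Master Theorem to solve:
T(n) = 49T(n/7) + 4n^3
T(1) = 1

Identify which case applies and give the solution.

a=49, b=7, f(n)=4n^3. log_7(49) = 2. Since c=3 > 2 and the regularity condition holds (49(n/7)^3 = (49/7^3)n^3 with 49/7^3 < 1), Case 3 applies: T(n) = Θ(f(n)) = O(n^3).

Answer: O(n^3) - Case 3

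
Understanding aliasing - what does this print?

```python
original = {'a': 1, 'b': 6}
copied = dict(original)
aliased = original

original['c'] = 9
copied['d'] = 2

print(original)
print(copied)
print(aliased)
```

Key concept: dict() creates copy, assignment creates alias.
Step by step:
`original = {'a': 1, 'b': 6}` → original = {'a': 1, 'b': 6}
`copied = dict(original)` → copied = {'a': 1, 'b': 6}
`aliased = original` → aliased = {'a': 1, 'b': 6} (same object as original)
`original['c'] = 9` → original = {'a': 1, 'b': 6, 'c': 9} (same object as aliased); aliased = {'a': 1, 'b': 6, 'c': 9} (same object as original)
`copied['d'] = 2` → copied = {'a': 1, 'b': 6, 'd': 2}
`print(original)` → prints {'a': 1, 'b': 6, 'c': 9}
`print(copied)` → prints {'a': 1, 'b': 6, 'd': 2}
`print(aliased)` → prints {'a': 1, 'b': 6, 'c': 9}

Answer:
{'a': 1, 'b': 6, 'c': 9}
{'a': 1, 'b': 6, 'd': 2}
{'a': 1, 'b': 6, 'c': 9}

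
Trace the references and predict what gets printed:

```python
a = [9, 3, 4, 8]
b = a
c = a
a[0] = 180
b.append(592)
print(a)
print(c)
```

Key concept: multiple aliases.
Step by step:
`a = [9, 3, 4, 8]` → a = [9, 3, 4, 8]
`b = a` → b = [9, 3, 4, 8] (same object as a)
`c = a` → c = [9, 3, 4, 8] (same object as a, b)
`a[0] = 180` → a = [180, 3, 4, 8] (same object as b, c); b = [180, 3, 4, 8] (same object as a, c); c = [180, 3, 4, 8] (same object as a, b)
`b.append(592)` → a = [180, 3, 4, 8, 592] (same object as b, c); b = [180, 3, 4, 8, 592] (same object as a, c); c = [180, 3, 4, 8, 592] (same object as a, b)
`print(a)` → prints [180, 3, 4, 8, 592]
`print(c)` → prints [180, 3, 4, 8, 592]

Answer:
[180, 3, 4, 8, 592]
[180, 3, 4, 8, 592]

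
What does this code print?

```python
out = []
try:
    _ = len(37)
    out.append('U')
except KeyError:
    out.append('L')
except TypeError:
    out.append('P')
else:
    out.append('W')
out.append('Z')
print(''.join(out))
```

Execution trace: 'P' (except TypeError) → 'Z' (after the try/except). Output: PZ

Answer: PZ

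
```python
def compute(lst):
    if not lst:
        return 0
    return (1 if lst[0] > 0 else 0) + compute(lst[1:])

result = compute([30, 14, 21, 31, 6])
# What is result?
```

Count of positive elements in [30, 14, 21, 31, 6] = 5

Answer: 5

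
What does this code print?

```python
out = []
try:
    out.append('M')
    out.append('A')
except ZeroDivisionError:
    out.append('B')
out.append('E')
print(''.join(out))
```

Execution trace: 'M' (try body) → 'A' (try body, no exception) → 'E' (after the try/except). Output: MAE

Answer: MAE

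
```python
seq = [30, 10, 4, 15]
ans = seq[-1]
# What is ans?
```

Trace:
`seq = [30, 10, 4, 15]` → seq = [30, 10, 4, 15]
`ans = seq[-1]` → ans = 15
So ans = 15

Answer: 15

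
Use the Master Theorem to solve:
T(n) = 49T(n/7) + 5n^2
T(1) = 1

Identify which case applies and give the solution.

a=49, b=7, f(n)=5n^2. log_7(49) = 2. Since c=2 = 2, Case 2 applies: T(n) = Θ(n^log_b(a) · log n) = O(n^2 log n).

Answer: O(n^2 log n) - Case 2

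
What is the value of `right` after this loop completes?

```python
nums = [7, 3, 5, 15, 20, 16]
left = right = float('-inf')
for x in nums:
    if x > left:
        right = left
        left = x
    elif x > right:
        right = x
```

Second largest (with repeats) in [7, 3, 5, 15, 20, 16]
`right` takes the values: -inf → 3 → 5 → 7 → 15 → 16

Answer: 16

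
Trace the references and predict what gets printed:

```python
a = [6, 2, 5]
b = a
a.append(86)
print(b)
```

Key concept: basic list aliasing.
Step by step:
`a = [6, 2, 5]` → a = [6, 2, 5]
`b = a` → b = [6, 2, 5] (same object as a)
`a.append(86)` → a = [6, 2, 5, 86] (same object as b); b = [6, 2, 5, 86] (same object as a)
`print(b)` → prints [6, 2, 5, 86]

Answer: [6, 2, 5, 86]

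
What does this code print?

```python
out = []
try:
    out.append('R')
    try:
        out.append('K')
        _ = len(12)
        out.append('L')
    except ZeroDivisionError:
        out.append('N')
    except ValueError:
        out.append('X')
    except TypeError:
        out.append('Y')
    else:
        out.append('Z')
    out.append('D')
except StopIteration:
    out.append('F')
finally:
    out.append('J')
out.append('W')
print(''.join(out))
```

Execution trace: 'R' (try body) → 'K' (inner try body) → 'Y' (inner except TypeError) → 'D' (try body, no exception) → 'J' (finally) → 'W' (after the try/except). Output: RKYDJW

Answer: RKYDJW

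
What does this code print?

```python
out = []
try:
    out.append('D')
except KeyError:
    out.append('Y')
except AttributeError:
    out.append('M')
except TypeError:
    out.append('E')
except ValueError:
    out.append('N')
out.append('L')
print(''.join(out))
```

Execution trace: 'D' (try body, no exception) → 'L' (after the try/except). Output: DL

Answer: DL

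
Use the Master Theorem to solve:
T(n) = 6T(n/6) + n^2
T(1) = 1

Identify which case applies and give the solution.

a=6, b=6, f(n)=n^2. log_6(6) = 1. Since c=2 > 1 and the regularity condition holds (6(n/6)^2 = (6/6^2)n^2 with 6/6^2 < 1), Case 3 applies: T(n) = Θ(f(n)) = O(n^2).

Answer: O(n^2) - Case 3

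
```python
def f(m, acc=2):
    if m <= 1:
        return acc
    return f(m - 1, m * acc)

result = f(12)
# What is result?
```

Accumulator trace (n, acc): (12, 2) -> (11, 24) -> (10, 264) -> (9, 2640) -> (8, 23760) -> (7, 190080) -> (6, 1330560) -> (5, 7983360) -> (4, 39916800) -> (3, 159667200) -> (2, 479001600) -> (1, 958003200) -> return 958003200

Answer: 958003200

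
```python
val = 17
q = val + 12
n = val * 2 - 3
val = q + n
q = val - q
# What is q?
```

Trace:
`val = 17` → val = 17
`q = val + 12` → q = 29
`n = val * 2 - 3` → n = 31
`val = q + n` → val = 60
`q = val - q` → q = 31
So q = 31

Answer: 31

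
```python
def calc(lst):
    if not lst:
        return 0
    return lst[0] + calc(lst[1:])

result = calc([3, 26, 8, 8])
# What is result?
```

3 + 26 + 8 + 8 + 0 = 45

Answer: 45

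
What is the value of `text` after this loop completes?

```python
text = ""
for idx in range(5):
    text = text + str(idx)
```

Concatenate digits 0 to 4
`text` takes the values: "" → "0" → "01" → "012" → "0123" → "01234"

Answer: "01234"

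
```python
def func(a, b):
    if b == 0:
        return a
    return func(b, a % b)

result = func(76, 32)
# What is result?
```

func(76, 32) -> func(32, 12) -> func(12, 8) -> func(8, 4) -> func(4, 0) -> 4

Answer: 4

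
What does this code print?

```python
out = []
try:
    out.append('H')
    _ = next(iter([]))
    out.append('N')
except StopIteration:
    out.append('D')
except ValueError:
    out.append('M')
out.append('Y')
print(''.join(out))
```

Execution trace: 'H' (try body) → 'D' (except StopIteration) → 'Y' (after the try/except). Output: HDY

Answer: HDY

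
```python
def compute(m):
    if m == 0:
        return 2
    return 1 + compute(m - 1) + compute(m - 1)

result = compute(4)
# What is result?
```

compute(m) = 1 + 2·compute(m-1), compute(0)=2. Closed form: (2+1)·2^4 - 1 = 47.

Answer: 47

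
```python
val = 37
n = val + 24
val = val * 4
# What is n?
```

Trace:
`val = 37` → val = 37
`n = val + 24` → n = 61
`val = val * 4` → val = 148
So n = 61

Answer: 61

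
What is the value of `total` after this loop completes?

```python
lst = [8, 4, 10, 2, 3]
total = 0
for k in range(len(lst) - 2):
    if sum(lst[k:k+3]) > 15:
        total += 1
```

Count windows with sum > 15
`total` takes the values: 0 → 1 → 2

Answer: 2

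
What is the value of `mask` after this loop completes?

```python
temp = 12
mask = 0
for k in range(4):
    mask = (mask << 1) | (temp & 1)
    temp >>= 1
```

Reverse lowest 4 bits of 12
`mask` takes the values: 0 → 1 → 3

Answer: 3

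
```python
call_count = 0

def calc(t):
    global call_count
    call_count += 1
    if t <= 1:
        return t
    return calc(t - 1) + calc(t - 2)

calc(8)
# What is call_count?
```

Calls(t) = 1 + Calls(t-1) + Calls(t-2); Calls(0)=Calls(1)=1. For t=8 this gives 67.

Answer: 67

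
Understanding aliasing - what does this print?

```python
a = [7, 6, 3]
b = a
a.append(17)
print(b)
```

Key concept: basic list aliasing.
Step by step:
`a = [7, 6, 3]` → a = [7, 6, 3]
`b = a` → b = [7, 6, 3] (same object as a)
`a.append(17)` → a = [7, 6, 3, 17] (same object as b); b = [7, 6, 3, 17] (same object as a)
`print(b)` → prints [7, 6, 3, 17]

Answer: [7, 6, 3, 17]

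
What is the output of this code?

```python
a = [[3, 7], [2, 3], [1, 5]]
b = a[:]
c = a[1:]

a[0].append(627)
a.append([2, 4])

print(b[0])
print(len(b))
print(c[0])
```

Key concept: slice with nested mutation.
Step by step:
`a = [[3, 7], [2, 3], [1, 5]]` → a = [[3, 7], [2, 3], [1, 5]]
`b = a[:]` → b = [[3, 7], [2, 3], [1, 5]]
`c = a[1:]` → c = [[2, 3], [1, 5]]
`a[0].append(627)` → a = [[3, 7, 627], [2, 3], [1, 5]]; b = [[3, 7, 627], [2, 3], [1, 5]]
`a.append([2, 4])` → a = [[3, 7, 627], [2, 3], [1, 5], [2, 4]]
`print(b[0])` → prints [3, 7, 627]
`print(len(b))` → prints 3
`print(c[0])` → prints [2, 3]

Answer:
[3, 7, 627]
3
[2, 3]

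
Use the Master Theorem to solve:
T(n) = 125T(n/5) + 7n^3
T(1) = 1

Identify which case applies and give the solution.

a=125, b=5, f(n)=7n^3. log_5(125) = 3. Since c=3 = 3, Case 2 applies: T(n) = Θ(n^log_b(a) · log n) = O(n^3 log n).

Answer: O(n^3 log n) - Case 2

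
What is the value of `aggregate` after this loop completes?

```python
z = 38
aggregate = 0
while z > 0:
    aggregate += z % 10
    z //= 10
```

Sum digits of 38
`aggregate` takes the values: 0 → 8 → 11

Answer: 11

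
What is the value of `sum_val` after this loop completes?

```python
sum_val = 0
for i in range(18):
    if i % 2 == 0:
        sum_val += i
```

Sum of even numbers 0 to 17
`sum_val` takes the values: 0 → 2 → 6 → 12 → 20 → 30 → 42 → 56 → 72

Answer: 72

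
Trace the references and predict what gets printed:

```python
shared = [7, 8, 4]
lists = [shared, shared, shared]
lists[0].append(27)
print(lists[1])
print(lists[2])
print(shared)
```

Key concept: list of same reference.
Step by step:
`shared = [7, 8, 4]` → shared = [7, 8, 4]
`lists = [shared, shared, shared]` → lists = [[7, 8, 4], [7, 8, 4], [7, 8, 4]]
`lists[0].append(27)` → shared = [7, 8, 4, 27]; lists = [[7, 8, 4, 27], [7, 8, 4, 27], [7, 8, 4, 27]]
`print(lists[1])` → prints [7, 8, 4, 27]
`print(lists[2])` → prints [7, 8, 4, 27]
`print(shared)` → prints [7, 8, 4, 27]

Answer:
[7, 8, 4, 27]
[7, 8, 4, 27]
[7, 8, 4, 27]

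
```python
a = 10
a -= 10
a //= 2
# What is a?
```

Trace:
`a = 10` → a = 10
`a -= 10` → a = 0
`a //= 2` → a = 0
So a = 0

Answer: 0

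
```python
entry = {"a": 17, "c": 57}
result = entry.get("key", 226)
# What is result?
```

Trace:
`entry = {"a": 17, "c": 57}` → entry = {'a': 17, 'c': 57}
`result = entry.get("key", 226)` → result = 226
So result = 226

Answer: 226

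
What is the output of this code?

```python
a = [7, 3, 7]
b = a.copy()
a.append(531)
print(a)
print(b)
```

Key concept: list.copy() creates independent copy.
Step by step:
`a = [7, 3, 7]` → a = [7, 3, 7]
`b = a.copy()` → b = [7, 3, 7]
`a.append(531)` → a = [7, 3, 7, 531]
`print(a)` → prints [7, 3, 7, 531]
`print(b)` → prints [7, 3, 7]

Answer:
[7, 3, 7, 531]
[7, 3, 7]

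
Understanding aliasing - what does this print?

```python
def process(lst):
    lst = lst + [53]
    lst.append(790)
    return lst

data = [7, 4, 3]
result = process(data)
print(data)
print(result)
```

Key concept: rebinding parameter vs mutation.
Step by step:
`data = [7, 4, 3]` → data = [7, 4, 3]
`result = process(data)` → result = [7, 4, 3, 53, 790]
`print(data)` → prints [7, 4, 3]
`print(result)` → prints [7, 4, 3, 53, 790]

Answer:
[7, 4, 3]
[7, 4, 3, 53, 790]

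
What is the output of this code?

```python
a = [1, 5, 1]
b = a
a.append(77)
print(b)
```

Key concept: basic list aliasing.
Step by step:
`a = [1, 5, 1]` → a = [1, 5, 1]
`b = a` → b = [1, 5, 1] (same object as a)
`a.append(77)` → a = [1, 5, 1, 77] (same object as b); b = [1, 5, 1, 77] (same object as a)
`print(b)` → prints [1, 5, 1, 77]

Answer: [1, 5, 1, 77]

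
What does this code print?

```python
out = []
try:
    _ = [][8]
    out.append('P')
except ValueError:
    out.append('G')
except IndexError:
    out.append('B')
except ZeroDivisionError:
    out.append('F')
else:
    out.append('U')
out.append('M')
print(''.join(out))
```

Execution trace: 'B' (except IndexError) → 'M' (after the try/except). Output: BM

Answer: BM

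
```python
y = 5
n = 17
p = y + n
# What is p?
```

Trace:
`y = 5` → y = 5
`n = 17` → n = 17
`p = y + n` → p = 22
So p = 22

Answer: 22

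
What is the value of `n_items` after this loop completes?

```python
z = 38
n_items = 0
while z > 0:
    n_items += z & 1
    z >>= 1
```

Count set bits in 38 (binary: 0b100110)
`n_items` takes the values: 0 → 1 → 2 → 3

Answer: 3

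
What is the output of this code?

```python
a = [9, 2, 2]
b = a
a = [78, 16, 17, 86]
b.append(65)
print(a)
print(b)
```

Key concept: rebinding vs mutation: a is rebound to a new list, b still points at the original.
Step by step:
`a = [9, 2, 2]` → a = [9, 2, 2]
`b = a` → b = [9, 2, 2] (same object as a)
`a = [78, 16, 17, 86]` → a = [78, 16, 17, 86]
`b.append(65)` → b = [9, 2, 2, 65]
`print(a)` → prints [78, 16, 17, 86]
`print(b)` → prints [9, 2, 2, 65]

Answer:
[78, 16, 17, 86]
[9, 2, 2, 65]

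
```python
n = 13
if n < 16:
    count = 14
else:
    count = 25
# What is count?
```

Trace:
`n = 13` → n = 13
`if n < 16: ...` → n < 16 is True → count = 14
So count = 14

Answer: 14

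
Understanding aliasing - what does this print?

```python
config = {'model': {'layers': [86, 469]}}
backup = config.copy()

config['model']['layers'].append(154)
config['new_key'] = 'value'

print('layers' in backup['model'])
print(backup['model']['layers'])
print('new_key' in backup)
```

Key concept: shallow copy gotcha with nested dict.
Step by step:
`config = {'model': {'layers': [86, 469]}}` → config = {'model': {'layers': [86, 469]}}
`backup = config.copy()` → backup = {'model': {'layers': [86, 469]}}
`config['model']['layers'].append(154)` → config = {'model': {'layers': [86, 469, 154]}}; backup = {'model': {'layers': [86, 469, 154]}}
`config['new_key'] = 'value'` → config = {'model': {'layers': [86, 469, 154]}, 'new_key': 'value'}
`print('layers' in backup['model'])` → prints True
`print(backup['model']['layers'])` → prints [86, 469, 154]
`print('new_key' in backup)` → prints False

Answer:
True
[86, 469, 154]
False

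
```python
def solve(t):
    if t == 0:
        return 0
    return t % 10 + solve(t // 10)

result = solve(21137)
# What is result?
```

Sum of digits of 21137: 7 + 3 + 1 + 1 + 2 = 14

Answer: 14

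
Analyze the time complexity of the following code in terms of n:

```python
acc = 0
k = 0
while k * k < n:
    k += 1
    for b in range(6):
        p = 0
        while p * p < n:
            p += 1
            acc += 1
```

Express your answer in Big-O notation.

Each loop level contributes: √n × 1 × √n. Multiplying the contributions gives O(n).

Answer: O(n)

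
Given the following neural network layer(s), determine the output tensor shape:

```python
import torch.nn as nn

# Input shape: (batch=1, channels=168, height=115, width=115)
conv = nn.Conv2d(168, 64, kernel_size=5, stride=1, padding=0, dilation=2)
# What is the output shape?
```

Input: (1, 168, 115, 115) -> Output: (1, 64, 107, 107)

Answer: (1, 64, 107, 107)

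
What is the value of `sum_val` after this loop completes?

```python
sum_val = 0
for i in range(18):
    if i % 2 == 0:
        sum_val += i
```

Sum of even numbers 0 to 17
`sum_val` takes the values: 0 → 2 → 6 → 12 → 20 → 30 → 42 → 56 → 72

Answer: 72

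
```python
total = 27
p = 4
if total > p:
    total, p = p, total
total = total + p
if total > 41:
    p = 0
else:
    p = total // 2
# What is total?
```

Trace:
`total = 27` → total = 27
`p = 4` → p = 4
`if total > p: ...` → total > p is True → total = 4; p = 27
`total = total + p` → total = 31
`if total > 41: ...` → total > 41 is False, take else branch → p = 15
So total = 31

Answer: 31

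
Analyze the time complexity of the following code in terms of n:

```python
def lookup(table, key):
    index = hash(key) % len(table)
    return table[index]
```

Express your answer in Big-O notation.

This is Hash table lookup (average case). Time complexity: O(1).

Answer: O(1)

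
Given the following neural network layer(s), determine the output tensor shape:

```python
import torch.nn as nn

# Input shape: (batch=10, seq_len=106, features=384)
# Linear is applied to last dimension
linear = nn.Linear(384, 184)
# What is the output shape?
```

Input: (10, 106, 384) -> Output: (10, 106, 184)

Answer: (10, 106, 184)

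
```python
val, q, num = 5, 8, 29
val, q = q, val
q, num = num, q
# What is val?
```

Trace:
`val, q, num = 5, 8, 29` → val = 5; q = 8; num = 29
`val, q = q, val` → val = 8; q = 5
`q, num = num, q` → q = 29; num = 5
So val = 8

Answer: 8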